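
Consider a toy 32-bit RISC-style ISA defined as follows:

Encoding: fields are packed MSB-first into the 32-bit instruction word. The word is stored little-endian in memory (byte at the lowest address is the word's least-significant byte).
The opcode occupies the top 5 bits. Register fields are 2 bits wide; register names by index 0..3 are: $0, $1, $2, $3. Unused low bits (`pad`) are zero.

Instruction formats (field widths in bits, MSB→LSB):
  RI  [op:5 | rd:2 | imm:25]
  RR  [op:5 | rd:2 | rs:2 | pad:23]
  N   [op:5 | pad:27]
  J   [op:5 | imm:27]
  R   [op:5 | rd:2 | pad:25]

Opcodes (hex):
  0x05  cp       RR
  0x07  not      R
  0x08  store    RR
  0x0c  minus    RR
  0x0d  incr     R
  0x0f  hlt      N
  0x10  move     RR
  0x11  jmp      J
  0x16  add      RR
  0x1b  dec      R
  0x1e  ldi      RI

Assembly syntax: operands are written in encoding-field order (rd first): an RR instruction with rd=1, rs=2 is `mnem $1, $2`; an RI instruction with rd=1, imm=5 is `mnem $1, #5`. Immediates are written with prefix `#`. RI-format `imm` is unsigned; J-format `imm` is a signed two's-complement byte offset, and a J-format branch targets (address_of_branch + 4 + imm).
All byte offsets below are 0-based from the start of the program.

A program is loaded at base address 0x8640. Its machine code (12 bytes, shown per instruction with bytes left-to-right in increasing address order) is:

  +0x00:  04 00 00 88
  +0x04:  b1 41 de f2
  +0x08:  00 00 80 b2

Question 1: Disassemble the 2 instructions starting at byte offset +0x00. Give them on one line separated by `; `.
off 0x00: read 04 00 00 88 as little → 0x88000004
  top 5b → 0x11 → jmp [J]
  imm@[26:0]=0x4 ⇒ #4
off 0x04: read b1 41 de f2 as little → 0xf2de41b1
  top 5b → 0x1e → ldi [RI]
  rd@[26:25]=0x1 ⇒ $1
  imm@[24:0]=0xde41b1 ⇒ #14565809

jmp #4; ldi $1, #14565809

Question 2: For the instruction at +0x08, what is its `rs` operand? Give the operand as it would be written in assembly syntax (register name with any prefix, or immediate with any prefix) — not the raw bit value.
@+08  little-endian(00 00 80 b2) = 0xb2800000
  top 5b → 0x16 → add [RR]
  rd@[26:25]=0x1 ⇒ $1
  rs@[24:23]=0x1 ⇒ $1

$1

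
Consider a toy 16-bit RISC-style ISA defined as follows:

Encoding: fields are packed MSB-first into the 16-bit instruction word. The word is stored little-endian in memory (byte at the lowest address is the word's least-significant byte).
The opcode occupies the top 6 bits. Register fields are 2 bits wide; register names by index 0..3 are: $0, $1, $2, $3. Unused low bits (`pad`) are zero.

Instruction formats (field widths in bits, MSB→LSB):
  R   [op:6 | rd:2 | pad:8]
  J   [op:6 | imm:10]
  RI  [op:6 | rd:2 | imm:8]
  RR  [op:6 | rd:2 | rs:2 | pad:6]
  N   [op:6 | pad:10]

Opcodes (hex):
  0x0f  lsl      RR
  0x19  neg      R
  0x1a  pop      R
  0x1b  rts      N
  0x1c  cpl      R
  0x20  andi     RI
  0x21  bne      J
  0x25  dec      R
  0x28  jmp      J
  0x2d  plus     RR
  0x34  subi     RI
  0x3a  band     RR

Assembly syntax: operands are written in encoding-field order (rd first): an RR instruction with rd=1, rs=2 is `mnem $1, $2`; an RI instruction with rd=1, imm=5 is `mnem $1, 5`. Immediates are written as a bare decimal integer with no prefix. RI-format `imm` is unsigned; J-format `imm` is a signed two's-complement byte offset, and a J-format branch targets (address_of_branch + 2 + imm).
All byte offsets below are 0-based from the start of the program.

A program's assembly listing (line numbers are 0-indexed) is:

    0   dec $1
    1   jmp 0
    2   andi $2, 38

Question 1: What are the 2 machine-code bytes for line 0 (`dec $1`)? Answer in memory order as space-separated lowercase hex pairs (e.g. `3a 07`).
00 95

0. dec fields op=0x25:6|rd=1:2|pad=0:8 → word 9500h → 00 95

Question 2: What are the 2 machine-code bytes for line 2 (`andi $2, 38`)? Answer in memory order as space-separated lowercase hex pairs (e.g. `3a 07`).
L2: andi op=0x20:6|rd=2:2|imm=38:8 ⇒ 0x8226 ⇒ little 26 82

26 82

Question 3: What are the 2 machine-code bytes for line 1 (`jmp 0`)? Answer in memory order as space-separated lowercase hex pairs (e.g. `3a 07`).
00 a0

L1: jmp op=0x28:6|imm=0:10 ⇒ 0xa000 ⇒ little 00 a0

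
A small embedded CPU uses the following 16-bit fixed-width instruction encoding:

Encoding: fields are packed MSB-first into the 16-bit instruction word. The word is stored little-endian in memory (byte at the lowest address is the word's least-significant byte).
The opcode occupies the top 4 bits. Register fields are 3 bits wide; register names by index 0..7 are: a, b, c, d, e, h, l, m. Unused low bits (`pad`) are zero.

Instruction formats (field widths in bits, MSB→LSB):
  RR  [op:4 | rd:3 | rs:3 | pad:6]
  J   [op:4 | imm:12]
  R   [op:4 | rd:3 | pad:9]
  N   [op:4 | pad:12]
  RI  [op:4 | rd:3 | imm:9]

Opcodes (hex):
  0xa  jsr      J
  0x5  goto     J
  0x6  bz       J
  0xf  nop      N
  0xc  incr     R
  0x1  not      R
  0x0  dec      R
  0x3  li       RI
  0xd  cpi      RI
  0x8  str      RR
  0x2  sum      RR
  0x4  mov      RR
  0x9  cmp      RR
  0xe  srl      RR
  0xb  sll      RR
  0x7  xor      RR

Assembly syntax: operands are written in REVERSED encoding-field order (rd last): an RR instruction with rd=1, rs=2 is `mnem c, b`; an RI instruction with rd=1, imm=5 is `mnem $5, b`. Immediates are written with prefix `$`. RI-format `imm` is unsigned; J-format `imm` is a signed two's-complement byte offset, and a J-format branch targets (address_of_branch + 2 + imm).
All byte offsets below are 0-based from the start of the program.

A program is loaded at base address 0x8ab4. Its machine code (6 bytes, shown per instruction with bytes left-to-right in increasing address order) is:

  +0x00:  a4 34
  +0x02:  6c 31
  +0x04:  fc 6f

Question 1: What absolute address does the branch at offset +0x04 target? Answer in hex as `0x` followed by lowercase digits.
off 0x04: read fc 6f as little → 0x6ffc
  op=0x6ffc>>12=0x6 ⇒ bz (J)
  imm@[11:0]=0xffc (s12→-4) ⇒ $-4
  target = base 0x8ab4 + off 0x04 + 2 + imm -4 = 0x8ab6

0x8ab6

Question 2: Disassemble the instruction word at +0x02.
@+02  little-endian(6c 31) = 0x316c
  opcode bits[15:12]=0x3: li/RI
  [11:9] rd=0 = a
  [8:0] imm=364 = $364

li $364, a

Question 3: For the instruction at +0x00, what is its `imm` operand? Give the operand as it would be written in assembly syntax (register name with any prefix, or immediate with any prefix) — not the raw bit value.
@+00  little-endian(a4 34) = 0x34a4
  top 4b → 0x3 → li [RI]
  [11:9] rd=2 = c
  [8:0] imm=164 = $164

$164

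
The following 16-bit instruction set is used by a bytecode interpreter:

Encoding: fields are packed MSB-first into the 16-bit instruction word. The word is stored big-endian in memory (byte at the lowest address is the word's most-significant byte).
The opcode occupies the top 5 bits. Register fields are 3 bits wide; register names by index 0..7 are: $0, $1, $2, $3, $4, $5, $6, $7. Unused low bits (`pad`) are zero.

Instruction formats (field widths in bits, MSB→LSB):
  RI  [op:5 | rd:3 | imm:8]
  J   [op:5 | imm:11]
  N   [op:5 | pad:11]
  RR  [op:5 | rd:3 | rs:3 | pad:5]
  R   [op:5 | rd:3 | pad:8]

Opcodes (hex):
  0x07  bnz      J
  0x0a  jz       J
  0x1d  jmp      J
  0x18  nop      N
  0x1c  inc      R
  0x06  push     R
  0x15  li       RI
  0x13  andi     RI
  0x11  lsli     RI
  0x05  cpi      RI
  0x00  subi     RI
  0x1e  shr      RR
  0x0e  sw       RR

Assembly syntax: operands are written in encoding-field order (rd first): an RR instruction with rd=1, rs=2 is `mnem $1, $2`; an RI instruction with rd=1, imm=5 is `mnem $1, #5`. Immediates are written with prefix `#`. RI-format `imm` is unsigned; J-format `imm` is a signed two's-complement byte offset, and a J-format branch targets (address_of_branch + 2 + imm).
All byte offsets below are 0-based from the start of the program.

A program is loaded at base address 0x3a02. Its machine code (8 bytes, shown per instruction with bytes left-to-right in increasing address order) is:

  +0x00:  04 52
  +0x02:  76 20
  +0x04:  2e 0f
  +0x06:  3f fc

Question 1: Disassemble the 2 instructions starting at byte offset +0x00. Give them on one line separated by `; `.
subi $4, #82; sw $6, $1

+0x00: 04 52 ⇒ word 0x0452 (big)
  top 5b → 0x0 → subi [RI]
  rd@[10:8]=0x4 ⇒ $4
  imm@[7:0]=0x52 ⇒ #82
+0x02: 76 20 ⇒ word 0x7620 (big)
  top 5b → 0xe → sw [RR]
  rd@[10:8]=0x6 ⇒ $6
  rs@[7:5]=0x1 ⇒ $1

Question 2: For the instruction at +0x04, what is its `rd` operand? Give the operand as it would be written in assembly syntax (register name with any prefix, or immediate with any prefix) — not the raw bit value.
@+04  big-endian(2e 0f) = 0x2e0f
  top 5b → 0x5 → cpi [RI]
  rd@[10:8]=0x6 ⇒ $6
  imm@[7:0]=0xf ⇒ #15

$6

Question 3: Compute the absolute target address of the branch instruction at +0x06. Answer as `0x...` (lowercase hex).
[06] 3f fc → 0x3ffc
  op=0x3ffc>>11=0x7 ⇒ bnz (J)
  [10:0] imm=2044 (s11→-4) = #-4
  target = base 0x3a02 + off 0x06 + 2 + imm -4 = 0x3a06

0x3a06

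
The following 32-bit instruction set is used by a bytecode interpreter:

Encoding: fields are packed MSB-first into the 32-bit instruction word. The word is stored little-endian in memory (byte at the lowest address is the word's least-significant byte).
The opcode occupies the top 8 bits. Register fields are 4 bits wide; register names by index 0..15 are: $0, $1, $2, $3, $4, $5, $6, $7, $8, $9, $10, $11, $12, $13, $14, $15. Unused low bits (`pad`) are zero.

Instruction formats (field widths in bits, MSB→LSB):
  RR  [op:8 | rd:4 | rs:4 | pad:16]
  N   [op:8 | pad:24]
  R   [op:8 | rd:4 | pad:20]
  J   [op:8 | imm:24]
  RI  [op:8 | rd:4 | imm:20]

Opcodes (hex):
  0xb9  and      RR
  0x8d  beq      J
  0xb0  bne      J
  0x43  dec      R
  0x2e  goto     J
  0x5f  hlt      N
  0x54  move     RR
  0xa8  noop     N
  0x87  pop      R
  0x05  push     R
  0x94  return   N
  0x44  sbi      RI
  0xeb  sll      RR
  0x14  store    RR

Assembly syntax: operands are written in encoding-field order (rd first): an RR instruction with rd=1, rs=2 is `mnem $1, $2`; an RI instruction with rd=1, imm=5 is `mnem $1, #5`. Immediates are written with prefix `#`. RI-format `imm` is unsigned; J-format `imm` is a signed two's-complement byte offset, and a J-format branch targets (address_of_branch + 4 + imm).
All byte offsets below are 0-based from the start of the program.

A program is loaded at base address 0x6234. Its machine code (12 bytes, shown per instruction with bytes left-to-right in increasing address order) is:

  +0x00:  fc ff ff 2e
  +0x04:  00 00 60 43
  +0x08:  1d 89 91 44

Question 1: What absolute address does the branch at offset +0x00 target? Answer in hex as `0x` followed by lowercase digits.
0x6234

+0x00: fc ff ff 2e ⇒ word 0x2efffffc (little)
  top 8b → 0x2e → goto [J]
  imm: (w>>0)&0xffffff=0xfffffc (s24→-4) → #-4
  target = base 0x6234 + off 0x00 + 4 + imm -4 = 0x6234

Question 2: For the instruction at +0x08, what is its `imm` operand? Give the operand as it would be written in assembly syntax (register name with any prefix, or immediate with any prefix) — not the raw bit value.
+0x08: 1d 89 91 44 ⇒ word 0x4491891d (little)
  op=0x4491891d>>24=0x44 ⇒ sbi (RI)
  [23:20] rd=9 = $9
  [19:0] imm=100637 = #100637

#100637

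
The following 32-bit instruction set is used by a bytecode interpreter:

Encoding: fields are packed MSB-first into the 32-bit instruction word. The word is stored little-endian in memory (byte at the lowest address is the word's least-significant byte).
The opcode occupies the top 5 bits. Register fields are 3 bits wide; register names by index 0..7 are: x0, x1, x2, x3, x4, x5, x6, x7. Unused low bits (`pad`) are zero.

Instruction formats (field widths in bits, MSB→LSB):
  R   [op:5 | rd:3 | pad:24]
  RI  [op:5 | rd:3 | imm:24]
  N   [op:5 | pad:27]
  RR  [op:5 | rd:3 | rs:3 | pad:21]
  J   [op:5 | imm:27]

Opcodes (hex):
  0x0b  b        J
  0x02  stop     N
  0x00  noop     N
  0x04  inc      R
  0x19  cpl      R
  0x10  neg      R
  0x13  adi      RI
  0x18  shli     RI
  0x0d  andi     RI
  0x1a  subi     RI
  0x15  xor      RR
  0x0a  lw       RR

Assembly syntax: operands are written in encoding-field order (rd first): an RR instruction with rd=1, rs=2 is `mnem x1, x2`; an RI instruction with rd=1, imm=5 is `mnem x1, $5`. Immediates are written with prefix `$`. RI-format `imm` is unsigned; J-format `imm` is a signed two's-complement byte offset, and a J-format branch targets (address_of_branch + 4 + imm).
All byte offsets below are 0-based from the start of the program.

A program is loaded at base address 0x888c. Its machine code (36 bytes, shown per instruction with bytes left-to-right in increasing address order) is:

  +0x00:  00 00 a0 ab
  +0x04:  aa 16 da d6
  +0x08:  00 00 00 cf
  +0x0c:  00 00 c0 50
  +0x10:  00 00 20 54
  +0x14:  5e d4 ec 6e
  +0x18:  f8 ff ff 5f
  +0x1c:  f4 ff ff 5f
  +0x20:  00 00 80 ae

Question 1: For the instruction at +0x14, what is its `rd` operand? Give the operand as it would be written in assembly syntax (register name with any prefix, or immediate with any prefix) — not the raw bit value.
x6

[14] 5e d4 ec 6e → 0x6eecd45e
  top 5b → 0xd → andi [RI]
  rd@[26:24]=0x6 ⇒ x6
  imm@[23:0]=0xecd45e ⇒ $15520862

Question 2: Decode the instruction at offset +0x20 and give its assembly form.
[20] 00 00 80 ae → 0xae800000
  opcode bits[31:27]=0x15: xor/RR
  rd@[26:24]=0x6 ⇒ x6
  rs@[23:21]=0x4 ⇒ x4

xor x6, x4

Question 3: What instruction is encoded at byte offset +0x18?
b $-8

+0x18: f8 ff ff 5f ⇒ word 0x5ffffff8 (little)
  top 5b → 0xb → b [J]
  imm: (w>>0)&0x7ffffff=0x7fffff8 (s27→-8) → $-8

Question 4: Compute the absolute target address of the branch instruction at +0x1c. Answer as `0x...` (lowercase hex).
0x88a0

@+1c  little-endian(f4 ff ff 5f) = 0x5ffffff4
  opcode bits[31:27]=0xb: b/J
  [26:0] imm=134217716 (s27→-12) = $-12
  target = base 0x888c + off 0x1c + 4 + imm -12 = 0x88a0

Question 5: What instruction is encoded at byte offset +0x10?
lw x4, x1

+0x10: 00 00 20 54 ⇒ word 0x54200000 (little)
  top 5b → 0xa → lw [RR]
  rd: (w>>24)&0x7=0x4 → x4
  rs: (w>>21)&0x7=0x1 → x1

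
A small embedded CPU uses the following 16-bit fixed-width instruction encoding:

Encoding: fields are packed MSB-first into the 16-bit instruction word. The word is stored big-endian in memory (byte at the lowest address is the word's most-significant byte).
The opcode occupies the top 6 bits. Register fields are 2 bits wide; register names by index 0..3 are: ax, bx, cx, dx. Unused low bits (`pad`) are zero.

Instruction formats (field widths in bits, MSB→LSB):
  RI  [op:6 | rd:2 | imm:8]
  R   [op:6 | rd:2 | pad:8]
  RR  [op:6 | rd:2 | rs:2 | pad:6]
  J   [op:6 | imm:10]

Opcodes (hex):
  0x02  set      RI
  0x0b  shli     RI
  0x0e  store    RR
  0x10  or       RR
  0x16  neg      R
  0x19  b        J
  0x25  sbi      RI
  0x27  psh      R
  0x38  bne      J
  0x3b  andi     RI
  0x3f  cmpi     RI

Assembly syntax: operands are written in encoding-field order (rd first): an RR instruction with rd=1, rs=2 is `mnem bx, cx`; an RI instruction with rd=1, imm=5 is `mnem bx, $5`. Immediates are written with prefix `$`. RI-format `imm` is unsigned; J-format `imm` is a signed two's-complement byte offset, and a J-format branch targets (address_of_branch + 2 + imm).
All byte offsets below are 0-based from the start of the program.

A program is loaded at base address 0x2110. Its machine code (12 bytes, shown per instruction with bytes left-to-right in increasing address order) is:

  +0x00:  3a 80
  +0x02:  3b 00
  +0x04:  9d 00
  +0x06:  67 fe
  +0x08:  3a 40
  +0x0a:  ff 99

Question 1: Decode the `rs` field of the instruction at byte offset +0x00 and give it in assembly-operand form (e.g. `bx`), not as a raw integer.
[00] 3a 80 → 0x3a80
  op=0x3a80>>10=0xe ⇒ store (RR)
  rd@[9:8]=0x2 ⇒ cx
  rs@[7:6]=0x2 ⇒ cx

cx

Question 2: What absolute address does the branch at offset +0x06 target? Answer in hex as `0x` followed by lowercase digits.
[06] 67 fe → 0x67fe
  op=0x67fe>>10=0x19 ⇒ b (J)
  imm: (w>>0)&0x3ff=0x3fe (s10→-2) → $-2
  target = base 0x2110 + off 0x06 + 2 + imm -2 = 0x2116

0x2116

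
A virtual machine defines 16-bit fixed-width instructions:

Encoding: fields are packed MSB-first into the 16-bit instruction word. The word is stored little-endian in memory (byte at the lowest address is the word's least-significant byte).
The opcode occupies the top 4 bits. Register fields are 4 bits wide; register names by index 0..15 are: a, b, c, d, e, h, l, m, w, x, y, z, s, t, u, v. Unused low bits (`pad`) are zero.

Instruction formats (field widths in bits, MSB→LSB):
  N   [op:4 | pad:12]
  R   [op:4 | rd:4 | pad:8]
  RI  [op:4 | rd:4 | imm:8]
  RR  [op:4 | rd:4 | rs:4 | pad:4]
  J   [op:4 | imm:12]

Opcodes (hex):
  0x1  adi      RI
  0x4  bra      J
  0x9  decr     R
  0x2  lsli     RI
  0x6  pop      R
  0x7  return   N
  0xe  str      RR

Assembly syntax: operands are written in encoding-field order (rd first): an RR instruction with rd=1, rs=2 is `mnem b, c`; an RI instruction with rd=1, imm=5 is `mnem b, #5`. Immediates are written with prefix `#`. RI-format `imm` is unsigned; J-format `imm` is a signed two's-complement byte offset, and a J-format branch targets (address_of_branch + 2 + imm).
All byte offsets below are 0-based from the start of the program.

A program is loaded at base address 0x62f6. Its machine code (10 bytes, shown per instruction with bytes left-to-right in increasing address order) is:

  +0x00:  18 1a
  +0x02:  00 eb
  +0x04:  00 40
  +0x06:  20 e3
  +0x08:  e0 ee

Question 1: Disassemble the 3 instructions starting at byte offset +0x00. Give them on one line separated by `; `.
off 0x00: read 18 1a as little → 0x1a18
  op=0x1a18>>12=0x1 ⇒ adi (RI)
  rd: (w>>8)&0xf=0xa → y
  imm: (w>>0)&0xff=0x18 → #24
off 0x02: read 00 eb as little → 0xeb00
  op=0xeb00>>12=0xe ⇒ str (RR)
  rd: (w>>8)&0xf=0xb → z
  rs: (w>>4)&0xf=0x0 → a
off 0x04: read 00 40 as little → 0x4000
  op=0x4000>>12=0x4 ⇒ bra (J)
  imm: (w>>0)&0xfff=0x0 → #0

adi y, #24; str z, a; bra #0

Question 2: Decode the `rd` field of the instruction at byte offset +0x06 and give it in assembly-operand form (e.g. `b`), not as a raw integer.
d

+0x06: 20 e3 ⇒ word 0xe320 (little)
  top 4b → 0xe → str [RR]
  rd: (w>>8)&0xf=0x3 → d
  rs: (w>>4)&0xf=0x2 → c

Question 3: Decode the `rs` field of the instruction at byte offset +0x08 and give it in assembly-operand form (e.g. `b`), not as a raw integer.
@+08  little-endian(e0 ee) = 0xeee0
  opcode bits[15:12]=0xe: str/RR
  rd: (w>>8)&0xf=0xe → u
  rs: (w>>4)&0xf=0xe → u

u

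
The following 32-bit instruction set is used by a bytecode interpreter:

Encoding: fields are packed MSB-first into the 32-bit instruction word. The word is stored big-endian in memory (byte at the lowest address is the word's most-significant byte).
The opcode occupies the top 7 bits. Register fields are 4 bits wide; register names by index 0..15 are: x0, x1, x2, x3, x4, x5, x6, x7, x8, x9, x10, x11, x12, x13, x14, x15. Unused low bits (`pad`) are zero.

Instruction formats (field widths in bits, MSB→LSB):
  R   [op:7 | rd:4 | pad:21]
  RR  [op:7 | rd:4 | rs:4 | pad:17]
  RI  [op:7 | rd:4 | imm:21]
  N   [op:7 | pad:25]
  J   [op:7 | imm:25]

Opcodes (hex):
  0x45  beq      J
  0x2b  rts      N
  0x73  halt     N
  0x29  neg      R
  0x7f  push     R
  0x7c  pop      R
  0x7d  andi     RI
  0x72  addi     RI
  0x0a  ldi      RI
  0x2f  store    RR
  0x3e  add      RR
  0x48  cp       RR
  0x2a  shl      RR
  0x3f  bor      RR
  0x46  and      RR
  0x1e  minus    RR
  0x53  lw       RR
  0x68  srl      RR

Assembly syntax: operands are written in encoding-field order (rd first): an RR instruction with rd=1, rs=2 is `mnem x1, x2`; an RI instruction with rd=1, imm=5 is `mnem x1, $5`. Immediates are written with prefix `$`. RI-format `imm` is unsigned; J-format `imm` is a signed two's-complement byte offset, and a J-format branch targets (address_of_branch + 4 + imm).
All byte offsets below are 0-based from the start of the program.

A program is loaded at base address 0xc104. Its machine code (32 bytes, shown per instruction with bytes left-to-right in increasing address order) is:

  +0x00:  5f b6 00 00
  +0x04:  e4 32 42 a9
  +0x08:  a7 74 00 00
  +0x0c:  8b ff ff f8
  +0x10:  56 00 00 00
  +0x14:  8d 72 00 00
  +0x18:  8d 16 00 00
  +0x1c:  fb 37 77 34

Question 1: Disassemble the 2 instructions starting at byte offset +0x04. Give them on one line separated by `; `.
[04] e4 32 42 a9 → 0xe43242a9
  op=0xe43242a9>>25=0x72 ⇒ addi (RI)
  rd@[24:21]=0x1 ⇒ x1
  imm@[20:0]=0x1242a9 ⇒ $1196713
[08] a7 74 00 00 → 0xa7740000
  op=0xa7740000>>25=0x53 ⇒ lw (RR)
  rd@[24:21]=0xb ⇒ x11
  rs@[20:17]=0xa ⇒ x10

addi x1, $1196713; lw x11, x10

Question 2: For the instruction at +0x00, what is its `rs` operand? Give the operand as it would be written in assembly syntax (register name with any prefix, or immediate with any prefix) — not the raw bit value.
x11

[00] 5f b6 00 00 → 0x5fb60000
  opcode bits[31:25]=0x2f: store/RR
  rd@[24:21]=0xd ⇒ x13
  rs@[20:17]=0xb ⇒ x11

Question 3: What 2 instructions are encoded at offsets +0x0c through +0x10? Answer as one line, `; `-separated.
beq $-8; rts

@+0c  big-endian(8b ff ff f8) = 0x8bfffff8
  opcode bits[31:25]=0x45: beq/J
  imm@[24:0]=0x1fffff8 (s25→-8) ⇒ $-8
@+10  big-endian(56 00 00 00) = 0x56000000
  opcode bits[31:25]=0x2b: rts/N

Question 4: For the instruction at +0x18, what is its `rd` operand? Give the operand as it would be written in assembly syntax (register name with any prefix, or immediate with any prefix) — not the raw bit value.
@+18  big-endian(8d 16 00 00) = 0x8d160000
  op=0x8d160000>>25=0x46 ⇒ and (RR)
  [24:21] rd=8 = x8
  [20:17] rs=11 = x11

x8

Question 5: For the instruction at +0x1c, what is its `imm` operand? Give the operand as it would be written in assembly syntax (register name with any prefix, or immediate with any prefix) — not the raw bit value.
@+1c  big-endian(fb 37 77 34) = 0xfb377734
  op=0xfb377734>>25=0x7d ⇒ andi (RI)
  [24:21] rd=9 = x9
  [20:0] imm=1537844 = $1537844

$1537844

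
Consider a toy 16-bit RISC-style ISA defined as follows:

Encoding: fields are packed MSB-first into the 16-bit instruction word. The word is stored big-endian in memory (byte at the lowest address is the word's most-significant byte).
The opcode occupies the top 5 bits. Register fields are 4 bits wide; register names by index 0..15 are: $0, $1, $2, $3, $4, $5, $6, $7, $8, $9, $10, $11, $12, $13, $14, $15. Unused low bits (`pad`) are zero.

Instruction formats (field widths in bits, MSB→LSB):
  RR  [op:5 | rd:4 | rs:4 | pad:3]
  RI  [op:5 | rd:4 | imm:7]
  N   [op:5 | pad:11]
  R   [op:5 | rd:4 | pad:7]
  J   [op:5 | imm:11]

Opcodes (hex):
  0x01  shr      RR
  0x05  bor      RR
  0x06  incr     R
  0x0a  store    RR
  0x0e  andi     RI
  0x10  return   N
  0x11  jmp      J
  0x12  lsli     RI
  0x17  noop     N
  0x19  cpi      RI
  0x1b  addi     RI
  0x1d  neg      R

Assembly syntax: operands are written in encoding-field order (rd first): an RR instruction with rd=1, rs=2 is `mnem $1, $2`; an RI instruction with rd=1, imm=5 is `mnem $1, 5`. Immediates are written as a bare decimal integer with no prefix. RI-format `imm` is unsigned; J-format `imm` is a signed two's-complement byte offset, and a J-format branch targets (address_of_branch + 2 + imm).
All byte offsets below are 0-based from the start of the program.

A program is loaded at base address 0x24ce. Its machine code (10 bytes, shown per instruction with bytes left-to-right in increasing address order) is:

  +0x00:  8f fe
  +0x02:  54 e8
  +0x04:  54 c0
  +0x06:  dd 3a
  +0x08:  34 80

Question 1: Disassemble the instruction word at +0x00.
jmp -2

[00] 8f fe → 0x8ffe
  op=0x8ffe>>11=0x11 ⇒ jmp (J)
  imm@[10:0]=0x7fe (s11→-2) ⇒ -2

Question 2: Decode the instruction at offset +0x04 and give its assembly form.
store $9, $8

+0x04: 54 c0 ⇒ word 0x54c0 (big)
  top 5b → 0xa → store [RR]
  rd: (w>>7)&0xf=0x9 → $9
  rs: (w>>3)&0xf=0x8 → $8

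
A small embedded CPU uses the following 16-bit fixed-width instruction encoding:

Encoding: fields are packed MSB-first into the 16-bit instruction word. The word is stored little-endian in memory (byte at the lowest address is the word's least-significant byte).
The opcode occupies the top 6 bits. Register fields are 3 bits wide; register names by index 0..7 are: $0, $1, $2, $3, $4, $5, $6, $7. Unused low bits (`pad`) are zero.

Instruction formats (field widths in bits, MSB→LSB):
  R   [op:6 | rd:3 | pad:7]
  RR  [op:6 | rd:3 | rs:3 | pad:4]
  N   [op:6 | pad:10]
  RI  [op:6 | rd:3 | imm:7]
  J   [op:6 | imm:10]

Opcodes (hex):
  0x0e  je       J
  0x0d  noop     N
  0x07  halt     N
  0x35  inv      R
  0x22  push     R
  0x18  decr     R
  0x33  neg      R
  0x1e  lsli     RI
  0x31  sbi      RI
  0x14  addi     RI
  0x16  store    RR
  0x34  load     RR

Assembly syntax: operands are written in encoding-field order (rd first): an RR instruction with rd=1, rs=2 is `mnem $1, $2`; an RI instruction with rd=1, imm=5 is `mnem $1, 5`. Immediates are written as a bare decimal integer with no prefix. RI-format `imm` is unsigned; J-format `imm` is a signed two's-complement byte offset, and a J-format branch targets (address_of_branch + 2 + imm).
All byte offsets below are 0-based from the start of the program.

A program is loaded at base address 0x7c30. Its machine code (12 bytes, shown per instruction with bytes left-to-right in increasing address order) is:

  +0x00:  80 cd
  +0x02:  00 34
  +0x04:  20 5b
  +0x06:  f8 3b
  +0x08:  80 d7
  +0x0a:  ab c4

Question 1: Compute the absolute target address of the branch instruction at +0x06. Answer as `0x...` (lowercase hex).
0x7c30

[06] f8 3b → 0x3bf8
  op=0x3bf8>>10=0xe ⇒ je (J)
  imm: (w>>0)&0x3ff=0x3f8 (s10→-8) → -8
  target = base 0x7c30 + off 0x06 + 2 + imm -8 = 0x7c30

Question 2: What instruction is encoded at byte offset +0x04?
+0x04: 20 5b ⇒ word 0x5b20 (little)
  top 6b → 0x16 → store [RR]
  rd: (w>>7)&0x7=0x6 → $6
  rs: (w>>4)&0x7=0x2 → $2

store $6, $2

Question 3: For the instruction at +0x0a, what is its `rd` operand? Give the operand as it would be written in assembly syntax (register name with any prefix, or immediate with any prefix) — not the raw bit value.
@+0a  little-endian(ab c4) = 0xc4ab
  top 6b → 0x31 → sbi [RI]
  [9:7] rd=1 = $1
  [6:0] imm=43 = 43

$1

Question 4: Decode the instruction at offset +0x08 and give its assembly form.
inv $7

[08] 80 d7 → 0xd780
  op=0xd780>>10=0x35 ⇒ inv (R)
  rd@[9:7]=0x7 ⇒ $7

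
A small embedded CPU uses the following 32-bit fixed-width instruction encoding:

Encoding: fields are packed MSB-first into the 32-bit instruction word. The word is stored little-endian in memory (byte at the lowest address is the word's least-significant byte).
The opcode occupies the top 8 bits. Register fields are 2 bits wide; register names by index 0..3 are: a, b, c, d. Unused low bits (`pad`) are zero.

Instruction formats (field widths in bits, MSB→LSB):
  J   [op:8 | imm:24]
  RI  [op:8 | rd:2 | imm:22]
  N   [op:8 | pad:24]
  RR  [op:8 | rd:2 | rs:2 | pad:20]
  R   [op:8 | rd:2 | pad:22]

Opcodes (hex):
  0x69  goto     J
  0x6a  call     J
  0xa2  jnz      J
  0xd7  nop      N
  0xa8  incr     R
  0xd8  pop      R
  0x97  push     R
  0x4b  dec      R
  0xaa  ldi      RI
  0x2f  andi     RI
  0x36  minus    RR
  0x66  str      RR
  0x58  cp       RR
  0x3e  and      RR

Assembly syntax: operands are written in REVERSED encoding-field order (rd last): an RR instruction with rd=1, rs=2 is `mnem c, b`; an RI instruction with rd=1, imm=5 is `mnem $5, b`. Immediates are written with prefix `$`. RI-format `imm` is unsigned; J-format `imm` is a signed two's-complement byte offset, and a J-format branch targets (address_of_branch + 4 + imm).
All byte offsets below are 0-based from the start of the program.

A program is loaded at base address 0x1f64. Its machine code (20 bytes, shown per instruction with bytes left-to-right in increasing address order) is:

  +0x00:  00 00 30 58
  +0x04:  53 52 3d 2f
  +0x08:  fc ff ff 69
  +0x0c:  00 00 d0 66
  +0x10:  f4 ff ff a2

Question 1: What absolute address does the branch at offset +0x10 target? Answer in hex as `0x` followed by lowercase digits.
0x1f6c

@+10  little-endian(f4 ff ff a2) = 0xa2fffff4
  op=0xa2fffff4>>24=0xa2 ⇒ jnz (J)
  imm: (w>>0)&0xffffff=0xfffff4 (s24→-12) → $-12
  target = base 0x1f64 + off 0x10 + 4 + imm -12 = 0x1f6c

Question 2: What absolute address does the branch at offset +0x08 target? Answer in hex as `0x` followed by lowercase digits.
0x1f6c

off 0x08: read fc ff ff 69 as little → 0x69fffffc
  top 8b → 0x69 → goto [J]
  [23:0] imm=16777212 (s24→-4) = $-4
  target = base 0x1f64 + off 0x08 + 4 + imm -4 = 0x1f6c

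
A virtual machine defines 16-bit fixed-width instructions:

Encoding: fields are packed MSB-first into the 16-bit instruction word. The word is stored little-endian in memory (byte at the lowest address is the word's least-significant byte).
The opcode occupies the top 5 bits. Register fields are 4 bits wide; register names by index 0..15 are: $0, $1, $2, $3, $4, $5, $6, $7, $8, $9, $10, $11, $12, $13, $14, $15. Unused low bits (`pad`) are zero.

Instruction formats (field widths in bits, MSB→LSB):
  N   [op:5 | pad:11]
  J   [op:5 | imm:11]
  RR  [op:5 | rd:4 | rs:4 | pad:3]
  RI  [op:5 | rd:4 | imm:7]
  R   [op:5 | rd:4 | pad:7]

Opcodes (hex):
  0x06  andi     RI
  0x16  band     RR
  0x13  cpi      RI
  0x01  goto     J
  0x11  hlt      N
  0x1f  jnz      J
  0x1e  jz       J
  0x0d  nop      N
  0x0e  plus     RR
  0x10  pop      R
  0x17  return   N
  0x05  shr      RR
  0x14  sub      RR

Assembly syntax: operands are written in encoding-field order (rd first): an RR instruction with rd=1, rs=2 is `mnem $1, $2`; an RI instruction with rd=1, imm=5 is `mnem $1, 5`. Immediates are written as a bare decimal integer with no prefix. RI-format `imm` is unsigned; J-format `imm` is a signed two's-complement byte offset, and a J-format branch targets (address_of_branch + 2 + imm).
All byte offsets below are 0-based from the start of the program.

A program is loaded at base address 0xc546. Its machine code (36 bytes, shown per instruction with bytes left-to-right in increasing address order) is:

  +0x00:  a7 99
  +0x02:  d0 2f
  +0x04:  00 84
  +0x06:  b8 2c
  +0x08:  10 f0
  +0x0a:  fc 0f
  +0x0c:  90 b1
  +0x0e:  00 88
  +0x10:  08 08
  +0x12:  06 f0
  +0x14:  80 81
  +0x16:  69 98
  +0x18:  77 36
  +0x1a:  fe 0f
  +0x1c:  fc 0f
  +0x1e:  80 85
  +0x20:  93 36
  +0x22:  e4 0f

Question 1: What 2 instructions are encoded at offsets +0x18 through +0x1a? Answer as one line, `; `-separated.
andi $12, 119; goto -2

[18] 77 36 → 0x3677
  opcode bits[15:11]=0x6: andi/RI
  [10:7] rd=12 = $12
  [6:0] imm=119 = 119
[1a] fe 0f → 0x0ffe
  opcode bits[15:11]=0x1: goto/J
  [10:0] imm=2046 (s11→-2) = -2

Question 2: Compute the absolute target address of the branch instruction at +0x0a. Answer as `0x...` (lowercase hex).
0xc54e

@+0a  little-endian(fc 0f) = 0x0ffc
  top 5b → 0x1 → goto [J]
  imm: (w>>0)&0x7ff=0x7fc (s11→-4) → -4
  target = base 0xc546 + off 0x0a + 2 + imm -4 = 0xc54e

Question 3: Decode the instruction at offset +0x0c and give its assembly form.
band $3, $2

off 0x0c: read 90 b1 as little → 0xb190
  opcode bits[15:11]=0x16: band/RR
  rd: (w>>7)&0xf=0x3 → $3
  rs: (w>>3)&0xf=0x2 → $2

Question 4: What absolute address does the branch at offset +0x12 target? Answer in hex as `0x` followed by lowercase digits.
+0x12: 06 f0 ⇒ word 0xf006 (little)
  opcode bits[15:11]=0x1e: jz/J
  imm: (w>>0)&0x7ff=0x6 → 6
  target = base 0xc546 + off 0x12 + 2 + imm 6 = 0xc560

0xc560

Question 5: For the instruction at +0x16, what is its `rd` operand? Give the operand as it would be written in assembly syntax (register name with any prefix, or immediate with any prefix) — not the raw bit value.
off 0x16: read 69 98 as little → 0x9869
  op=0x9869>>11=0x13 ⇒ cpi (RI)
  rd: (w>>7)&0xf=0x0 → $0
  imm: (w>>0)&0x7f=0x69 → 105

$0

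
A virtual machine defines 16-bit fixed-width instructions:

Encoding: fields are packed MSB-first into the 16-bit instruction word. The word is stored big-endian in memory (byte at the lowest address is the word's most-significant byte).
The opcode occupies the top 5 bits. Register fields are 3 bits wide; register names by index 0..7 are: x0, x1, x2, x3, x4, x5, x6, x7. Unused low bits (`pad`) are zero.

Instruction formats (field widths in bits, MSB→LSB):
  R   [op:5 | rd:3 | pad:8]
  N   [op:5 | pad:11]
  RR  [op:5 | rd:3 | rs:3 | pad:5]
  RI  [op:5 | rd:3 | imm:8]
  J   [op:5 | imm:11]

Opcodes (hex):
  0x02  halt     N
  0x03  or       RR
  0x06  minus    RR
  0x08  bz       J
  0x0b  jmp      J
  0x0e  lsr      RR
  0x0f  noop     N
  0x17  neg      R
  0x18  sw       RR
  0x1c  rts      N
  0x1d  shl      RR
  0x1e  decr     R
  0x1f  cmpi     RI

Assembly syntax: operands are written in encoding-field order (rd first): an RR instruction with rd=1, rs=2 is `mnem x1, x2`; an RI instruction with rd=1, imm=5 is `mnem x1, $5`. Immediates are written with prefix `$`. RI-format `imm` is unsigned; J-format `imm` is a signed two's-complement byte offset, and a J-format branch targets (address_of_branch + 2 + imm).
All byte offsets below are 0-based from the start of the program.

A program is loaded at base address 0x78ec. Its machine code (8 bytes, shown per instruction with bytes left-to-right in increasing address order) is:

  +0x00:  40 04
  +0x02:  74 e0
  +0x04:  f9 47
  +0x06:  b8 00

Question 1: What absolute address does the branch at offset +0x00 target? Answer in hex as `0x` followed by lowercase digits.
[00] 40 04 → 0x4004
  op=0x4004>>11=0x8 ⇒ bz (J)
  [10:0] imm=4 = $4
  target = base 0x78ec + off 0x00 + 2 + imm 4 = 0x78f2

0x78f2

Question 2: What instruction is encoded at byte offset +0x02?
lsr x4, x7

[02] 74 e0 → 0x74e0
  op=0x74e0>>11=0xe ⇒ lsr (RR)
  rd@[10:8]=0x4 ⇒ x4
  rs@[7:5]=0x7 ⇒ x7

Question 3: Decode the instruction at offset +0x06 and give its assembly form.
off 0x06: read b8 00 as big → 0xb800
  top 5b → 0x17 → neg [R]
  [10:8] rd=0 = x0

neg x0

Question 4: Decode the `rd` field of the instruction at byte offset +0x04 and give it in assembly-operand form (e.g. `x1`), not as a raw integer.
@+04  big-endian(f9 47) = 0xf947
  top 5b → 0x1f → cmpi [RI]
  rd@[10:8]=0x1 ⇒ x1
  imm@[7:0]=0x47 ⇒ $71

x1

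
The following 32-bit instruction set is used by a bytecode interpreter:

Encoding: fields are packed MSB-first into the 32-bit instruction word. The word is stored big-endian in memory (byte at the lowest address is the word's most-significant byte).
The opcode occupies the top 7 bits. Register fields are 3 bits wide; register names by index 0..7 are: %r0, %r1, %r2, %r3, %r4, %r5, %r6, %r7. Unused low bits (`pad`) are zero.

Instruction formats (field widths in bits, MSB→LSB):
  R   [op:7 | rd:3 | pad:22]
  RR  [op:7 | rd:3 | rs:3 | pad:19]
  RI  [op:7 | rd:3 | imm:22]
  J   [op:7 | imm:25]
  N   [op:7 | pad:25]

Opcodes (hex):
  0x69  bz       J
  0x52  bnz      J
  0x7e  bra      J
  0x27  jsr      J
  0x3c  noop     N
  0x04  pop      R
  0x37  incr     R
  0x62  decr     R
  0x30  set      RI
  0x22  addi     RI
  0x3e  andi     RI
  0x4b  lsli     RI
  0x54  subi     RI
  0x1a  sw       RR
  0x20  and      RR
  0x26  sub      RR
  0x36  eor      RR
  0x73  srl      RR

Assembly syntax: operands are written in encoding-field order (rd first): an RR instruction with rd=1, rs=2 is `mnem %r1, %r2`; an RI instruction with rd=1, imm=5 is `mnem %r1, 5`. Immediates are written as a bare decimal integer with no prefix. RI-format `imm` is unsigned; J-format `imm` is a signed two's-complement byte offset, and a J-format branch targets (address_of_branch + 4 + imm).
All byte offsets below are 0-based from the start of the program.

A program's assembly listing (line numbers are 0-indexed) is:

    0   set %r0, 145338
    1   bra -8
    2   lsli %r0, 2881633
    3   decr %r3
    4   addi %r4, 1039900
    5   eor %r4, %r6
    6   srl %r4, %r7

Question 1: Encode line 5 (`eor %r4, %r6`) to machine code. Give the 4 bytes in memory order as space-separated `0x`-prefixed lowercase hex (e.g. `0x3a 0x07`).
5. eor fields op=0x36:7|rd=4:3|rs=6:3|pad=0:19 → word 6d300000h → 6d 30 00 00

0x6d 0x30 0x00 0x00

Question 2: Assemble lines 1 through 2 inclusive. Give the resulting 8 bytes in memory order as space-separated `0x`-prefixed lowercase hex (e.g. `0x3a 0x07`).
0xfd 0xff 0xff 0xf8 0x96 0x2b 0xf8 0x61

line 1 (bra): pack op=0x7e:7|imm=-8:25 = 0xfdfffff8; big→ fd ff ff f8
line 2 (lsli): pack op=0x4b:7|rd=0:3|imm=2881633:22 = 0x962bf861; big→ 96 2b f8 61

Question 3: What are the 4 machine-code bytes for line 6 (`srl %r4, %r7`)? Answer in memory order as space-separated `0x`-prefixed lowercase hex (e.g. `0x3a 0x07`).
line 6 (srl): pack op=0x73:7|rd=4:3|rs=7:3|pad=0:19 = 0xe7380000; big→ e7 38 00 00

0xe7 0x38 0x00 0x00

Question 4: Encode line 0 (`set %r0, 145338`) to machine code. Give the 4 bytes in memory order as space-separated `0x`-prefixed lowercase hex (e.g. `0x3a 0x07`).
0x60 0x02 0x37 0xba

line 0 (set): pack op=0x30:7|rd=0:3|imm=145338:22 = 0x600237ba; big→ 60 02 37 ba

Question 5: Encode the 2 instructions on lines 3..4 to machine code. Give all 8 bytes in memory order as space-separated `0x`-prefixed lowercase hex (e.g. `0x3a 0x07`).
0xc4 0xc0 0x00 0x00 0x45 0x0f 0xde 0x1c

L3: decr op=0x62:7|rd=3:3|pad=0:22 ⇒ 0xc4c00000 ⇒ big c4 c0 00 00
L4: addi op=0x22:7|rd=4:3|imm=1039900:22 ⇒ 0x450fde1c ⇒ big 45 0f de 1c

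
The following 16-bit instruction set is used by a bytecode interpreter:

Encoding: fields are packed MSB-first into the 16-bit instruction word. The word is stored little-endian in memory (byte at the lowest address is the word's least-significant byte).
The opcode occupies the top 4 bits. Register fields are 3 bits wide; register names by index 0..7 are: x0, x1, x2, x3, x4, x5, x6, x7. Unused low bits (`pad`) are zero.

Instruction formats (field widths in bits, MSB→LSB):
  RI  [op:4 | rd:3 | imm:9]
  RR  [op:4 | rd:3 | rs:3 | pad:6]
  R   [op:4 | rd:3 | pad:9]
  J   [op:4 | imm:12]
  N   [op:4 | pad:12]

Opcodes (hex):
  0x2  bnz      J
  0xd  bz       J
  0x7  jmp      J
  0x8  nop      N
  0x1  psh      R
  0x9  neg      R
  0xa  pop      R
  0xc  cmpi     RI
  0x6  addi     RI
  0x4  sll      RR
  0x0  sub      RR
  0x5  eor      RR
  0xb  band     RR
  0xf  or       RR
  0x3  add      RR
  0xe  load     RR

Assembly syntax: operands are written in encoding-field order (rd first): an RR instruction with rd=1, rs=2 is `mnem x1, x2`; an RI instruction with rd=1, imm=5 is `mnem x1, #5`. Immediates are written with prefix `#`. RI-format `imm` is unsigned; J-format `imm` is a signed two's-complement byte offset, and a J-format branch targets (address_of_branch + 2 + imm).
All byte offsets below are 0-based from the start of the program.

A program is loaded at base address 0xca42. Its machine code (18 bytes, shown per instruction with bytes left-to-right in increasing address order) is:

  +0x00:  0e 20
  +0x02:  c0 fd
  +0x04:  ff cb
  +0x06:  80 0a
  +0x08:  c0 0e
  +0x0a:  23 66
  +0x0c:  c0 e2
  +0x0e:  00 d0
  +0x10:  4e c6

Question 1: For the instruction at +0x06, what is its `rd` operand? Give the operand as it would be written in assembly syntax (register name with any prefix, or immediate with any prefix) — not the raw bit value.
x5

[06] 80 0a → 0x0a80
  op=0x0a80>>12=0x0 ⇒ sub (RR)
  rd: (w>>9)&0x7=0x5 → x5
  rs: (w>>6)&0x7=0x2 → x2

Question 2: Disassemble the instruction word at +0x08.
off 0x08: read c0 0e as little → 0x0ec0
  top 4b → 0x0 → sub [RR]
  [11:9] rd=7 = x7
  [8:6] rs=3 = x3

sub x7, x3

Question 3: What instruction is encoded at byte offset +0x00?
bnz #14

@+00  little-endian(0e 20) = 0x200e
  opcode bits[15:12]=0x2: bnz/J
  imm@[11:0]=0xe ⇒ #14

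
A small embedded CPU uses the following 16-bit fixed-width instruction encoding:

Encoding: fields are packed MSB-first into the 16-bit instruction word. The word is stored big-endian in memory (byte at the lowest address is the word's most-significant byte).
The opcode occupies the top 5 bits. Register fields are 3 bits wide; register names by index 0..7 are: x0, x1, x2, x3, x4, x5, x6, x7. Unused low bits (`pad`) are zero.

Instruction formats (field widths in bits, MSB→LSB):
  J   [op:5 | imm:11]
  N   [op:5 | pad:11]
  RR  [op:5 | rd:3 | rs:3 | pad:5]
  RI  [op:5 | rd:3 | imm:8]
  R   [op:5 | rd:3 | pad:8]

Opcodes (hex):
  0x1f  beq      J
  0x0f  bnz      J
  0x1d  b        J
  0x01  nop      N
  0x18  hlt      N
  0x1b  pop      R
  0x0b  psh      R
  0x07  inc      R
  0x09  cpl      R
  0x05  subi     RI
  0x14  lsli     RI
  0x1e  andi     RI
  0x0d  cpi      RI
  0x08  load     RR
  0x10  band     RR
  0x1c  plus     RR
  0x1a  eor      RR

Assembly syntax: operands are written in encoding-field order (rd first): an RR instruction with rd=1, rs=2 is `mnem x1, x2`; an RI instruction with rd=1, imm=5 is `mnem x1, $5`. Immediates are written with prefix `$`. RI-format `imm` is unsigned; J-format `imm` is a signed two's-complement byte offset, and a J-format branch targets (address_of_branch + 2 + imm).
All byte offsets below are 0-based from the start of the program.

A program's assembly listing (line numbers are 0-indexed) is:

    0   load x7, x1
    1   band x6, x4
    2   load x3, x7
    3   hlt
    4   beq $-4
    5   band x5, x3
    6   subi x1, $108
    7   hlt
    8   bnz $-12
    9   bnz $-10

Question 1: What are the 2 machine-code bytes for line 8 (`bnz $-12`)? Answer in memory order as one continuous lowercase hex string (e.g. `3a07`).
L8: bnz op=0xf:5|imm=-12:11 ⇒ 0x7ff4 ⇒ big 7f f4

7ff4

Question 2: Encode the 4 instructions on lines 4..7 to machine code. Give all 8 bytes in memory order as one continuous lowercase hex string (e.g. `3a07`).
4. beq fields op=0x1f:5|imm=-4:11 → word fffch → ff fc
5. band fields op=0x10:5|rd=5:3|rs=3:3|pad=0:5 → word 8560h → 85 60
6. subi fields op=0x5:5|rd=1:3|imm=108:8 → word 296ch → 29 6c
7. hlt fields op=0x18:5|pad=0:11 → word c000h → c0 00

fffc8560296cc000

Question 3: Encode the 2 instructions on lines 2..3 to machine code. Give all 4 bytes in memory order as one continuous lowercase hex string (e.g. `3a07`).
43e0c000

line 2 (load): pack op=0x8:5|rd=3:3|rs=7:3|pad=0:5 = 0x43e0; big→ 43 e0
line 3 (hlt): pack op=0x18:5|pad=0:11 = 0xc000; big→ c0 00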